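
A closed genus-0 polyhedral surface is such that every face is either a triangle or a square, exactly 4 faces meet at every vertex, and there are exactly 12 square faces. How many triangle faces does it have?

8

Let x be the number of triangles; then F = 12 + x.
Edge–face incidences: 2E = 4·12 + 3·x = 48 + 3x.
Every vertex has degree 4, so 4V = 2E.
Euler: V − E + F = 2 ⇒ (2E)/4 − E + (12 + x) = 2.
Multiply by 8: 2·(2E) − 4·(2E) + 8·(12 + x) = 16, i.e. 96 + 8x − 2·(48 + 3x) = 16.
Collecting terms: 2x = 16, so x = 8.
Then 2E = 48 + 3·8 = 72, so E = 36, V = 2E/4 = 18, F = 12 + 8 = 20.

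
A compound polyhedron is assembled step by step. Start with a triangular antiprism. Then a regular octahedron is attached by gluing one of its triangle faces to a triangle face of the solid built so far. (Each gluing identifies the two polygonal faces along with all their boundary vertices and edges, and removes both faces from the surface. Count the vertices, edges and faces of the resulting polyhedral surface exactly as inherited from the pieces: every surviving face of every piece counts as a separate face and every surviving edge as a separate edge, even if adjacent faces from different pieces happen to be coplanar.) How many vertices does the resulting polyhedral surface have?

A triangular antiprism: V=6, E=12, F=8.
Attach a regular octahedron (V=6, E=12, F=8) along a 3-gon: merge 3 vertices and 3 edges, delete both glued faces → V=9, E=21, F=14.
Check: V − E + F = 9 − 21 + 14 = 2.

9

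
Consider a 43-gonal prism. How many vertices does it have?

A prism on an n-gon has two n-gon bases and n rectangular sides: V = 2·43 = 86, E = 3·43 = 129, F = 43 + 2 = 45.

86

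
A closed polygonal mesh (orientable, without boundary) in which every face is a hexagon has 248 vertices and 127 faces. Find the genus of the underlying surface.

Every face is a hexagon, so 2E = 6·127 = 762, giving E = 381.
χ = V − E + F = 248 − 381 + 127 = -6.
For a closed orientable surface χ = 2 − 2g, so g = (2 − (-6))/2 = 4.

4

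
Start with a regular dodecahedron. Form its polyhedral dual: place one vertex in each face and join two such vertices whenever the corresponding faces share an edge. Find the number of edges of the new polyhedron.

The base solid has V = 20, E = 30, F = 12.
The dual swaps V and F and preserves E: V′ = F = 12, E′ = E = 30, F′ = V = 20.

30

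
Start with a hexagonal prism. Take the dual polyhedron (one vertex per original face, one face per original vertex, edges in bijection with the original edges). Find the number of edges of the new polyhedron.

18

The base solid has V = 12, E = 18, F = 8.
The dual swaps V and F and preserves E: V′ = F = 8, E′ = E = 18, F′ = V = 12.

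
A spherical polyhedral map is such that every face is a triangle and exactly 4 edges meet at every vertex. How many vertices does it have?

Each face has 3 edges and each edge borders two faces, so 2E = 3F.
Each vertex has degree 4, so 4V = 2E and hence V = 3F/4.
Euler: V − E + F = 2 ⇒ (3F/4) − (3F/2) + F = 2.
Multiply by 8: (6 − 12 + 8)F = 16, i.e. 2F = 16.
So F = 8, E = 3·8/2 = 12, V = 3·8/4 = 6.

6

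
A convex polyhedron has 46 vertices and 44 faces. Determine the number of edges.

Here V − E + F = 2.
E = V + F − (2) = 46 + 44 − (2) = 88.

88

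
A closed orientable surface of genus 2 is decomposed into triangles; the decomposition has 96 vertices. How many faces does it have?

196

χ = 2 − 2·2 = -2, and every face is a triangle so 3F = 2E.
V − E + F = -2 with E = 3F/2 gives 96 − (3/2 − 1)·F = -2, so F = 196 and E = 294.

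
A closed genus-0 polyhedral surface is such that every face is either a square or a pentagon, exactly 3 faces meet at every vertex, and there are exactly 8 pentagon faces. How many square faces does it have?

Let x be the number of squares; then F = 8 + x.
Edge–face incidences: 2E = 5·8 + 4·x = 40 + 4x.
Every vertex has degree 3, so 3V = 2E.
Euler: V − E + F = 2 ⇒ (2E)/3 − E + (8 + x) = 2.
Multiply by 6: 2·(2E) − 3·(2E) + 6·(8 + x) = 12, i.e. 48 + 6x − (40 + 4x) = 12.
Collecting terms: 2x + 8 = 12, so 2x = 4, so x = 2.
Then 2E = 40 + 4·2 = 48, so E = 24, V = 2E/3 = 16, F = 8 + 2 = 10.

2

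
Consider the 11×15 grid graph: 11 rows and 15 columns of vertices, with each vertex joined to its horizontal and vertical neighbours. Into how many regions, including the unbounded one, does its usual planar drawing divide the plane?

The grid has V = 11·15 = 165 vertices and E = 11·14 + 15·10 = 304 edges.
F = 2 − V + E = 2 − 165 + 304 = 141.

141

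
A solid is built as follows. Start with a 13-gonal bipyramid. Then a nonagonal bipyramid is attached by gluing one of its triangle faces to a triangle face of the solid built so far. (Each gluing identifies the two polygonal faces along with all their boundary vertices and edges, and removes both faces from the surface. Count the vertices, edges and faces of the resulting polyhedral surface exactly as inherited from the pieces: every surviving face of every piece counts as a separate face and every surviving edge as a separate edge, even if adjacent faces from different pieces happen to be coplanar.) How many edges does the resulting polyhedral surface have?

A 13-gonal bipyramid: V=15, E=39, F=26.
Attach a nonagonal bipyramid (V=11, E=27, F=18) along a 3-gon: merge 3 vertices and 3 edges, delete both glued faces → V=23, E=63, F=42.
Check: V − E + F = 23 − 63 + 42 = 2.

63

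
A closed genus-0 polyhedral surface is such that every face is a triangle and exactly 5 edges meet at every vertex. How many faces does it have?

20

Each face has 3 edges and each edge borders two faces, so 2E = 3F.
Each vertex has degree 5, so 5V = 2E and hence V = 3F/5.
Euler: V − E + F = 2 ⇒ (3F/5) − (3F/2) + F = 2.
Multiply by 10: (6 − 15 + 10)F = 20, i.e. 1F = 20.
So F = 20, E = 3·20/2 = 30, V = 3·20/5 = 12.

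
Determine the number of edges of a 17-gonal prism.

51

A prism on an n-gon has two n-gon bases and n rectangular sides: V = 2·17 = 34, E = 3·17 = 51, F = 17 + 2 = 19.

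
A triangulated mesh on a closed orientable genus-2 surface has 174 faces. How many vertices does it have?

χ = 2 − 2·2 = -2, and every face is a triangle so 3F = 2E.
E = 3·174/2 = 261. Then V = -2 + E − F = -2 + 261 − 174 = 85.

85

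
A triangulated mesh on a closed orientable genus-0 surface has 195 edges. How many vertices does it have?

χ = 2 − 2·0 = 2, and every face is a triangle so 3F = 2E.
F = 2E/3 = 130. Then V = 2 + E − F = 2 + 195 − 130 = 67.

67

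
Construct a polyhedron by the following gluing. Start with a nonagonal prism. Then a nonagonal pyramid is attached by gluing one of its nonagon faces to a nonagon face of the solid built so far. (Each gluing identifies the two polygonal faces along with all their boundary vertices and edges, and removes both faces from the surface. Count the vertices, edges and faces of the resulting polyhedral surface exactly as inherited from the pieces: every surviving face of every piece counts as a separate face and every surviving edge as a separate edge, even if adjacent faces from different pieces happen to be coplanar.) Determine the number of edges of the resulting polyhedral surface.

36

A nonagonal prism: V=18, E=27, F=11.
Attach a nonagonal pyramid (V=10, E=18, F=10) along a 9-gon: merge 9 vertices and 9 edges, delete both glued faces → V=19, E=36, F=19.
Check: V − E + F = 19 − 36 + 19 = 2.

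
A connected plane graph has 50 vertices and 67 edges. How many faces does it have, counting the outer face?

Euler's formula for a connected plane graph: V − E + F = 2, so F = 2 − 50 + 67 = 19.

19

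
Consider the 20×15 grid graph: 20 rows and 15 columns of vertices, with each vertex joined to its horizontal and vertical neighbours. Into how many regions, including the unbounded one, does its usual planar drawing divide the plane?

267

The grid has V = 20·15 = 300 vertices and E = 20·14 + 15·19 = 565 edges.
F = 2 − V + E = 2 − 300 + 565 = 267.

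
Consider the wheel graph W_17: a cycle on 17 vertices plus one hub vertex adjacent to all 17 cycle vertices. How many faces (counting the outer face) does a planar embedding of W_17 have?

W_17 has V = 17 + 1 = 18 vertices and E = 2·17 = 34 edges.
By Euler's formula F = 2 − V + E = 2 − 18 + 34 = 18.

18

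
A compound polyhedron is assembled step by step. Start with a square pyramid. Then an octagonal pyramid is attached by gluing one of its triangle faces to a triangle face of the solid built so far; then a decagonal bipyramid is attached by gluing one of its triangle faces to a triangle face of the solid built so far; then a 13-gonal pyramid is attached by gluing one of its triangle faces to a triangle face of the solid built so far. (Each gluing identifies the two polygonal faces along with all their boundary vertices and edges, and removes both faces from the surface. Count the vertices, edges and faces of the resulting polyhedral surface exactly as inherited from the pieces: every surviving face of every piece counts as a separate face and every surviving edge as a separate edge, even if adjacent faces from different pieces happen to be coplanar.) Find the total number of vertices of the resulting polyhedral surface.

31

A square pyramid: V=5, E=8, F=5.
Attach an octagonal pyramid (V=9, E=16, F=9) along a 3-gon: merge 3 vertices and 3 edges, delete both glued faces → V=11, E=21, F=12.
Attach a decagonal bipyramid (V=12, E=30, F=20) along a 3-gon: merge 3 vertices and 3 edges, delete both glued faces → V=20, E=48, F=30.
Attach a 13-gonal pyramid (V=14, E=26, F=14) along a 3-gon: merge 3 vertices and 3 edges, delete both glued faces → V=31, E=71, F=42.
Check: V − E + F = 31 − 71 + 42 = 2.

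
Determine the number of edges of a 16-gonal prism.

48

A prism on an n-gon has two n-gon bases and n rectangular sides: V = 2·16 = 32, E = 3·16 = 48, F = 16 + 2 = 18.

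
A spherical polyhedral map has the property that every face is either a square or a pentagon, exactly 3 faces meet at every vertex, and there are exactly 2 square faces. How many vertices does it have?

Let x be the number of pentagons; then F = 2 + x.
Edge–face incidences: 2E = 4·2 + 5·x = 8 + 5x.
Every vertex has degree 3, so 3V = 2E.
Euler: V − E + F = 2 ⇒ (2E)/3 − E + (2 + x) = 2.
Multiply by 6: 2·(2E) − 3·(2E) + 6·(2 + x) = 12, i.e. 12 + 6x − (8 + 5x) = 12.
Collecting terms: x + 4 = 12, so x = 8.
Then 2E = 8 + 5·8 = 48, so E = 24, V = 2E/3 = 16, F = 2 + 8 = 10.

16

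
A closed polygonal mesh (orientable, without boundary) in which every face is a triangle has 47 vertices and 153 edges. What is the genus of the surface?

Every face is a triangle and each edge borders two faces, so 3F = 2·153, giving F = 102.
χ = V − E + F = 47 − 153 + 102 = -4.
For a closed orientable surface χ = 2 − 2g, so g = (2 − (-4))/2 = 3.

3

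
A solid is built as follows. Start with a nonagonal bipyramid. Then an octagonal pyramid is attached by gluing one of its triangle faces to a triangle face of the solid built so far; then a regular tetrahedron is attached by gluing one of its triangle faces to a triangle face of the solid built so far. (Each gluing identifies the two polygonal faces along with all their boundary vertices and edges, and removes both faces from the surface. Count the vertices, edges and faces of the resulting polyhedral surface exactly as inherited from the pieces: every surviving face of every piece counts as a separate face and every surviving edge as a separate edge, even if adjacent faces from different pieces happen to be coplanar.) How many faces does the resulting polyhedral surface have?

27

A nonagonal bipyramid: V=11, E=27, F=18.
Attach an octagonal pyramid (V=9, E=16, F=9) along a 3-gon: merge 3 vertices and 3 edges, delete both glued faces → V=17, E=40, F=25.
Attach a regular tetrahedron (V=4, E=6, F=4) along a 3-gon: merge 3 vertices and 3 edges, delete both glued faces → V=18, E=43, F=27.
Check: V − E + F = 18 − 43 + 27 = 2.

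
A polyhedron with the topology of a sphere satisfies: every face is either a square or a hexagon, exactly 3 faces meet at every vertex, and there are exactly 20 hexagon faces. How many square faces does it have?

Let x be the number of squares; then F = 20 + x.
Edge–face incidences: 2E = 6·20 + 4·x = 120 + 4x.
Every vertex has degree 3, so 3V = 2E.
Euler: V − E + F = 2 ⇒ (2E)/3 − E + (20 + x) = 2.
Multiply by 6: 2·(2E) − 3·(2E) + 6·(20 + x) = 12, i.e. 120 + 6x − (120 + 4x) = 12.
Collecting terms: 2x = 12, so x = 6.
Then 2E = 120 + 4·6 = 144, so E = 72, V = 2E/3 = 48, F = 20 + 6 = 26.

6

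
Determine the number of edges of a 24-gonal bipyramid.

A bipyramid over an n-gon has 2n triangular faces and n + 2 vertices: V = 24 + 2 = 26, E = 3·24 = 72, F = 2·24 = 48.

72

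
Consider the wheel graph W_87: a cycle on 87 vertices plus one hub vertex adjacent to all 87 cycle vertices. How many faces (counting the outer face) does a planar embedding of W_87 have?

W_87 has V = 87 + 1 = 88 vertices and E = 2·87 = 174 edges.
By Euler's formula F = 2 − V + E = 2 − 88 + 174 = 88.

88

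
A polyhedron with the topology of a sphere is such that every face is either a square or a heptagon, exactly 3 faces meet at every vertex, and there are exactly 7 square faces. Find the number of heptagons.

2

Let x be the number of heptagons; then F = 7 + x.
Edge–face incidences: 2E = 4·7 + 7·x = 28 + 7x.
Every vertex has degree 3, so 3V = 2E.
Euler: V − E + F = 2 ⇒ (2E)/3 − E + (7 + x) = 2.
Multiply by 6: 2·(2E) − 3·(2E) + 6·(7 + x) = 12, i.e. 42 + 6x − (28 + 7x) = 12.
Collecting terms: −x + 14 = 12, so −x = −2, so x = 2.
Then 2E = 28 + 7·2 = 42, so E = 21, V = 2E/3 = 14, F = 7 + 2 = 9.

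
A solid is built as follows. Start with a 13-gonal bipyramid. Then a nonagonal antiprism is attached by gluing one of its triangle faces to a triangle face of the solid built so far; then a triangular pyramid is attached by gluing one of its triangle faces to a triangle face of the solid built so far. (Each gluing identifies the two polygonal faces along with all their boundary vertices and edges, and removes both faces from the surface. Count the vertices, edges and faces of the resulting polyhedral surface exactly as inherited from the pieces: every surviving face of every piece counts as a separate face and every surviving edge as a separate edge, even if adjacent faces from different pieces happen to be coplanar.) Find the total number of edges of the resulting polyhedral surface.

A 13-gonal bipyramid: V=15, E=39, F=26.
Attach a nonagonal antiprism (V=18, E=36, F=20) along a 3-gon: merge 3 vertices and 3 edges, delete both glued faces → V=30, E=72, F=44.
Attach a triangular pyramid (V=4, E=6, F=4) along a 3-gon: merge 3 vertices and 3 edges, delete both glued faces → V=31, E=75, F=46.
Check: V − E + F = 31 − 75 + 46 = 2.

75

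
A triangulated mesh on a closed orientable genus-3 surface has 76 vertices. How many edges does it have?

χ = 2 − 2·3 = -4, and every face is a triangle so 3F = 2E.
V − E + F = -4 with E = 3F/2 gives 76 − (3/2 − 1)·F = -4, so F = 160 and E = 240.

240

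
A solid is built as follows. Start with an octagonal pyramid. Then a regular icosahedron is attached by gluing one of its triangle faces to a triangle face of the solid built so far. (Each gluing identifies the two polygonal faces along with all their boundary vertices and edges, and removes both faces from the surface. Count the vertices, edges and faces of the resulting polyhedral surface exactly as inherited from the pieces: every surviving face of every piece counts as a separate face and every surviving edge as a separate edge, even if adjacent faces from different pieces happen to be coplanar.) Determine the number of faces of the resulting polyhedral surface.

27

An octagonal pyramid: V=9, E=16, F=9.
Attach a regular icosahedron (V=12, E=30, F=20) along a 3-gon: merge 3 vertices and 3 edges, delete both glued faces → V=18, E=43, F=27.
Check: V − E + F = 18 − 43 + 27 = 2.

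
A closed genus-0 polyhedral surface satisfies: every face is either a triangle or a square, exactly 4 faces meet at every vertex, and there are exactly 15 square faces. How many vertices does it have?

21

Let x be the number of triangles; then F = 15 + x.
Edge–face incidences: 2E = 4·15 + 3·x = 60 + 3x.
Every vertex has degree 4, so 4V = 2E.
Euler: V − E + F = 2 ⇒ (2E)/4 − E + (15 + x) = 2.
Multiply by 8: 2·(2E) − 4·(2E) + 8·(15 + x) = 16, i.e. 120 + 8x − 2·(60 + 3x) = 16.
Collecting terms: 2x = 16, so x = 8.
Then 2E = 60 + 3·8 = 84, so E = 42, V = 2E/4 = 21, F = 15 + 8 = 23.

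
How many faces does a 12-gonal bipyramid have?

24

A bipyramid over an n-gon has 2n triangular faces and n + 2 vertices: V = 12 + 2 = 14, E = 3·12 = 36, F = 2·12 = 24.
Check: V − E + F = 14 − 36 + 24 = 2.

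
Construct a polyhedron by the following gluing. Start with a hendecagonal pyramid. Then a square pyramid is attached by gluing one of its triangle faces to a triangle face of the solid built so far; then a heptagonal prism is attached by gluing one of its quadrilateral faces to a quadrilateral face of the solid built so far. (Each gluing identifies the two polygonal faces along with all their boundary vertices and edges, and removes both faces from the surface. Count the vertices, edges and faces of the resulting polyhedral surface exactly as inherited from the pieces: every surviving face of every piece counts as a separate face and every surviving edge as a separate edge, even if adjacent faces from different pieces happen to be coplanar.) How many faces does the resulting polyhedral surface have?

A hendecagonal pyramid: V=12, E=22, F=12.
Attach a square pyramid (V=5, E=8, F=5) along a 3-gon: merge 3 vertices and 3 edges, delete both glued faces → V=14, E=27, F=15.
Attach a heptagonal prism (V=14, E=21, F=9) along a 4-gon: merge 4 vertices and 4 edges, delete both glued faces → V=24, E=44, F=22.
Check: V − E + F = 24 − 44 + 22 = 2.

22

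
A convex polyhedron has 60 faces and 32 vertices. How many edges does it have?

90

Here V − E + F = 2.
E = V + F − (2) = 32 + 60 − (2) = 90.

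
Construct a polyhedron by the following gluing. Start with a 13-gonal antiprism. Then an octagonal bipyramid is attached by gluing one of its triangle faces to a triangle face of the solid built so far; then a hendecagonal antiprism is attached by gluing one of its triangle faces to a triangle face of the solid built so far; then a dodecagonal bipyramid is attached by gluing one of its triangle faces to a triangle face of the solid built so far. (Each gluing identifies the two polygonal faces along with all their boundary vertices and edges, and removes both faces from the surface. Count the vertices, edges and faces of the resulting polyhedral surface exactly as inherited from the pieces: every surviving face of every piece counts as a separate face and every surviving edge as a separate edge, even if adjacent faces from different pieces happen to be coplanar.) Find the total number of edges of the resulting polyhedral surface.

A 13-gonal antiprism: V=26, E=52, F=28.
Attach an octagonal bipyramid (V=10, E=24, F=16) along a 3-gon: merge 3 vertices and 3 edges, delete both glued faces → V=33, E=73, F=42.
Attach a hendecagonal antiprism (V=22, E=44, F=24) along a 3-gon: merge 3 vertices and 3 edges, delete both glued faces → V=52, E=114, F=64.
Attach a dodecagonal bipyramid (V=14, E=36, F=24) along a 3-gon: merge 3 vertices and 3 edges, delete both glued faces → V=63, E=147, F=86.
Check: V − E + F = 63 − 147 + 86 = 2.

147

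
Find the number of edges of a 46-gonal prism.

138

A prism on an n-gon has two n-gon bases and n rectangular sides: V = 2·46 = 92, E = 3·46 = 138, F = 46 + 2 = 48.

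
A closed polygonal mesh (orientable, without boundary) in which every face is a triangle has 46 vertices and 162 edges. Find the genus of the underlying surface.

Every face is a triangle and each edge borders two faces, so 3F = 2·162, giving F = 108.
χ = V − E + F = 46 − 162 + 108 = -8.
For a closed orientable surface χ = 2 − 2g, so g = (2 − (-8))/2 = 5.

5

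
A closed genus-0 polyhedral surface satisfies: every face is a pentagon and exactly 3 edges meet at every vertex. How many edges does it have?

Each face has 5 edges and each edge borders two faces, so 2E = 5F.
Each vertex has degree 3, so 3V = 2E and hence V = 5F/3.
Euler: V − E + F = 2 ⇒ (5F/3) − (5F/2) + F = 2.
Multiply by 6: (10 − 15 + 6)F = 12, i.e. 1F = 12.
So F = 12, E = 5·12/2 = 30, V = 5·12/3 = 20.

30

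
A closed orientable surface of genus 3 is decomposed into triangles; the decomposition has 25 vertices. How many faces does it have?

χ = 2 − 2·3 = -4, and every face is a triangle so 3F = 2E.
V − E + F = -4 with E = 3F/2 gives 25 − (3/2 − 1)·F = -4, so F = 58 and E = 87.

58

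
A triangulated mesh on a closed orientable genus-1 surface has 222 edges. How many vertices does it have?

74

χ = 2 − 2·1 = 0, and every face is a triangle so 3F = 2E.
F = 2E/3 = 148. Then V = 0 + E − F = 0 + 222 − 148 = 74.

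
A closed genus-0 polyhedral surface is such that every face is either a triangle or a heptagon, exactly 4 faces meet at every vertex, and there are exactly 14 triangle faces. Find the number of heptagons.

2

Let x be the number of heptagons; then F = 14 + x.
Edge–face incidences: 2E = 3·14 + 7·x = 42 + 7x.
Every vertex has degree 4, so 4V = 2E.
Euler: V − E + F = 2 ⇒ (2E)/4 − E + (14 + x) = 2.
Multiply by 8: 2·(2E) − 4·(2E) + 8·(14 + x) = 16, i.e. 112 + 8x − 2·(42 + 7x) = 16.
Collecting terms: −6x + 28 = 16, so −6x = −12, so x = 2.
Then 2E = 42 + 7·2 = 56, so E = 28, V = 2E/4 = 14, F = 14 + 2 = 16.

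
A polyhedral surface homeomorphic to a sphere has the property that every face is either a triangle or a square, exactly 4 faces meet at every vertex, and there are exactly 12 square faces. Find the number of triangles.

8

Let x be the number of triangles; then F = 12 + x.
Edge–face incidences: 2E = 4·12 + 3·x = 48 + 3x.
Every vertex has degree 4, so 4V = 2E.
Euler: V − E + F = 2 ⇒ (2E)/4 − E + (12 + x) = 2.
Multiply by 8: 2·(2E) − 4·(2E) + 8·(12 + x) = 16, i.e. 96 + 8x − 2·(48 + 3x) = 16.
Collecting terms: 2x = 16, so x = 8.
Then 2E = 48 + 3·8 = 72, so E = 36, V = 2E/4 = 18, F = 12 + 8 = 20.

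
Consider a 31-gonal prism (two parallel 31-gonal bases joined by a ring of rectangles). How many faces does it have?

A prism on an n-gon has two n-gon bases and n rectangular sides: V = 2·31 = 62, E = 3·31 = 93, F = 31 + 2 = 33.
Check: V − E + F = 62 − 93 + 33 = 2.

33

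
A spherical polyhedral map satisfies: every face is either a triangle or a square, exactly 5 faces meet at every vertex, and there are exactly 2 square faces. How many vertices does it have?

16

Let x be the number of triangles; then F = 2 + x.
Edge–face incidences: 2E = 4·2 + 3·x = 8 + 3x.
Every vertex has degree 5, so 5V = 2E.
Euler: V − E + F = 2 ⇒ (2E)/5 − E + (2 + x) = 2.
Multiply by 10: 2·(2E) − 5·(2E) + 10·(2 + x) = 20, i.e. 20 + 10x − 3·(8 + 3x) = 20.
Collecting terms: x − 4 = 20, so x = 24.
Then 2E = 8 + 3·24 = 80, so E = 40, V = 2E/5 = 16, F = 2 + 24 = 26.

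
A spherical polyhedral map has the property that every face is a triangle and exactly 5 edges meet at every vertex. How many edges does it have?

30

Each face has 3 edges and each edge borders two faces, so 2E = 3F.
Each vertex has degree 5, so 5V = 2E and hence V = 3F/5.
Euler: V − E + F = 2 ⇒ (3F/5) − (3F/2) + F = 2.
Multiply by 10: (6 − 15 + 10)F = 20, i.e. 1F = 20.
So F = 20, E = 3·20/2 = 30, V = 3·20/5 = 12.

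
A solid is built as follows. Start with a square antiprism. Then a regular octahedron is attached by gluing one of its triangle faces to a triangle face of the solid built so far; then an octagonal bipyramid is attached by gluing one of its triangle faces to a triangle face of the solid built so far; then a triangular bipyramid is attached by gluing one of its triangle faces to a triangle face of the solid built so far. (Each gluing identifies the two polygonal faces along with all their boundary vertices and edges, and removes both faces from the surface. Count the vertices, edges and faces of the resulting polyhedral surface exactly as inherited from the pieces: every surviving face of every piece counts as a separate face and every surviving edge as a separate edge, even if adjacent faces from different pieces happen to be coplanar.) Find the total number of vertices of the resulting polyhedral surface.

A square antiprism: V=8, E=16, F=10.
Attach a regular octahedron (V=6, E=12, F=8) along a 3-gon: merge 3 vertices and 3 edges, delete both glued faces → V=11, E=25, F=16.
Attach an octagonal bipyramid (V=10, E=24, F=16) along a 3-gon: merge 3 vertices and 3 edges, delete both glued faces → V=18, E=46, F=30.
Attach a triangular bipyramid (V=5, E=9, F=6) along a 3-gon: merge 3 vertices and 3 edges, delete both glued faces → V=20, E=52, F=34.
Check: V − E + F = 20 − 52 + 34 = 2.

20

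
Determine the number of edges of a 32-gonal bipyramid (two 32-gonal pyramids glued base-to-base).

96

A bipyramid over an n-gon has 2n triangular faces and n + 2 vertices: V = 32 + 2 = 34, E = 3·32 = 96, F = 2·32 = 64.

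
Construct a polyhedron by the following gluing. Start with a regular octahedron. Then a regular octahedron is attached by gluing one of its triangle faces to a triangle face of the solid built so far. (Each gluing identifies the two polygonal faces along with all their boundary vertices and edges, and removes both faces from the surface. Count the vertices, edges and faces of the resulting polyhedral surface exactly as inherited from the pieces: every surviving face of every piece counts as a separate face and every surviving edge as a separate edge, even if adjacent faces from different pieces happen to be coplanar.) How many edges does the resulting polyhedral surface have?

A regular octahedron: V=6, E=12, F=8.
Attach a regular octahedron (V=6, E=12, F=8) along a 3-gon: merge 3 vertices and 3 edges, delete both glued faces → V=9, E=21, F=14.
Check: V − E + F = 9 − 21 + 14 = 2.

21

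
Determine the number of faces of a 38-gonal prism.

40

A prism on an n-gon has two n-gon bases and n rectangular sides: V = 2·38 = 76, E = 3·38 = 114, F = 38 + 2 = 40.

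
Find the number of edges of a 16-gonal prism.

A prism on an n-gon has two n-gon bases and n rectangular sides: V = 2·16 = 32, E = 3·16 = 48, F = 16 + 2 = 18.

48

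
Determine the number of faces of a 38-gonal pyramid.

A pyramid on an n-gon base has one n-gon and n triangles: V = 38 + 1 = 39, E = 2·38 = 76, F = 38 + 1 = 39.

39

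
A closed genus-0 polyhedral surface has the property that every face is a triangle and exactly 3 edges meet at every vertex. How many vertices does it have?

4

Each face has 3 edges and each edge borders two faces, so 2E = 3F.
Each vertex has degree 3, so 3V = 2E and hence V = 3F/3.
Euler: V − E + F = 2 ⇒ (3F/3) − (3F/2) + F = 2.
Multiply by 6: (6 − 9 + 6)F = 12, i.e. 3F = 12.
So F = 4, E = 3·4/2 = 6, V = 3·4/3 = 4.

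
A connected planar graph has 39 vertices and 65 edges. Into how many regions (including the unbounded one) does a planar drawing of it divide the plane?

Euler's formula for a connected plane graph: V − E + F = 2, so F = 2 − 39 + 65 = 28.

28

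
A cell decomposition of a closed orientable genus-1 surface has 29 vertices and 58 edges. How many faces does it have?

For a closed orientable surface of genus 1, χ = 2 − 2·1 = 0.
F = 0 − V + E = 0 − 29 + 58 = 29.

29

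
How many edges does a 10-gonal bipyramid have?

A bipyramid over an n-gon has 2n triangular faces and n + 2 vertices: V = 10 + 2 = 12, E = 3·10 = 30, F = 2·10 = 20.
Check: V − E + F = 12 − 30 + 20 = 2.

30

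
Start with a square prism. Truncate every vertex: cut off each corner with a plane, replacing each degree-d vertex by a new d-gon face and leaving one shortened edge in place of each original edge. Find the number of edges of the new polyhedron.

36

The base solid has V = 8, E = 12, F = 6.
Truncation replaces each original edge-end by a new vertex, so V′ = 2E = 24.
Each original edge survives, and each old vertex of degree d contributes d new edges; summing degrees gives Σd = 2E, so E′ = E + 2E = 3E = 36.
Each original face survives and each original vertex becomes one new face: F′ = F + V = 14.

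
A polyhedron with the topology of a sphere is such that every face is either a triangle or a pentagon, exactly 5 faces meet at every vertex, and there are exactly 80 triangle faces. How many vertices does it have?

60

Let x be the number of pentagons; then F = 80 + x.
Edge–face incidences: 2E = 3·80 + 5·x = 240 + 5x.
Every vertex has degree 5, so 5V = 2E.
Euler: V − E + F = 2 ⇒ (2E)/5 − E + (80 + x) = 2.
Multiply by 10: 2·(2E) − 5·(2E) + 10·(80 + x) = 20, i.e. 800 + 10x − 3·(240 + 5x) = 20.
Collecting terms: −5x + 80 = 20, so −5x = −60, so x = 12.
Then 2E = 240 + 5·12 = 300, so E = 150, V = 2E/5 = 60, F = 80 + 12 = 92.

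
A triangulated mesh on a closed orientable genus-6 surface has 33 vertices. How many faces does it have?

86

χ = 2 − 2·6 = -10, and every face is a triangle so 3F = 2E.
V − E + F = -10 with E = 3F/2 gives 33 − (3/2 − 1)·F = -10, so F = 86 and E = 129.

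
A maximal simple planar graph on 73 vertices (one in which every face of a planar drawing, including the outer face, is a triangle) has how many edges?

213

In a plane triangulation 3F = 2E and V − E + F = 2, so E = 3V − 6 = 3·73 − 6 = 213.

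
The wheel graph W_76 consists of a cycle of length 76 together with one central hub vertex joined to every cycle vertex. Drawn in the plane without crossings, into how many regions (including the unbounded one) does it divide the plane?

W_76 has V = 76 + 1 = 77 vertices and E = 2·76 = 152 edges.
By Euler's formula F = 2 − V + E = 2 − 77 + 152 = 77.

77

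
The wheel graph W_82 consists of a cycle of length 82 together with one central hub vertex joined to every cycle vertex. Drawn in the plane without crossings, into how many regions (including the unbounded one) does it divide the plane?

83

W_82 has V = 82 + 1 = 83 vertices and E = 2·82 = 164 edges.
By Euler's formula F = 2 − V + E = 2 − 83 + 164 = 83.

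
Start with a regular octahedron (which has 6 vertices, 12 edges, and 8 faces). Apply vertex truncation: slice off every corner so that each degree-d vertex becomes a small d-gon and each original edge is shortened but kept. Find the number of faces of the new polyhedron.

14

Truncation replaces each original edge-end by a new vertex, so V′ = 2E = 24.
Each original edge survives, and each old vertex of degree d contributes d new edges; summing degrees gives Σd = 2E, so E′ = E + 2E = 3E = 36.
Each original face survives and each original vertex becomes one new face: F′ = F + V = 14.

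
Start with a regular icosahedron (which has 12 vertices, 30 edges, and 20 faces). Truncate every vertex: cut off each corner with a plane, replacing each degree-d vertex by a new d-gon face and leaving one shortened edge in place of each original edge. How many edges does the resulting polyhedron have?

90

Truncation replaces each original edge-end by a new vertex, so V′ = 2E = 60.
Each original edge survives, and each old vertex of degree d contributes d new edges; summing degrees gives Σd = 2E, so E′ = E + 2E = 3E = 90.
Each original face survives and each original vertex becomes one new face: F′ = F + V = 32.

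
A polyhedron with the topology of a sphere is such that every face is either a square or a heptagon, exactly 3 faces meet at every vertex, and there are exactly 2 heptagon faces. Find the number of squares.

Let x be the number of squares; then F = 2 + x.
Edge–face incidences: 2E = 7·2 + 4·x = 14 + 4x.
Every vertex has degree 3, so 3V = 2E.
Euler: V − E + F = 2 ⇒ (2E)/3 − E + (2 + x) = 2.
Multiply by 6: 2·(2E) − 3·(2E) + 6·(2 + x) = 12, i.e. 12 + 6x − (14 + 4x) = 12.
Collecting terms: 2x − 2 = 12, so 2x = 14, so x = 7.
Then 2E = 14 + 4·7 = 42, so E = 21, V = 2E/3 = 14, F = 2 + 7 = 9.

7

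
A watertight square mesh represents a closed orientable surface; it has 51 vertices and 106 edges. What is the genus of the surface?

2

Every face is a square and each edge borders two faces, so 4F = 2·106, giving F = 53.
χ = V − E + F = 51 − 106 + 53 = -2.
For a closed orientable surface χ = 2 − 2g, so g = (2 − (-2))/2 = 2.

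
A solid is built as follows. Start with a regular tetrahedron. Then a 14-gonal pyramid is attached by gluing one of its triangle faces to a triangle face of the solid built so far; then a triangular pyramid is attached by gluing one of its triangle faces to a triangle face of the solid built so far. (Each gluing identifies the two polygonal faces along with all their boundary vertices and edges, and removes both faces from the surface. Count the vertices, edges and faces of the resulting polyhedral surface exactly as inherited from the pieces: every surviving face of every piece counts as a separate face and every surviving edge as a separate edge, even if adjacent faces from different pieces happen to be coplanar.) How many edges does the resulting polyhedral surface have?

A regular tetrahedron: V=4, E=6, F=4.
Attach a 14-gonal pyramid (V=15, E=28, F=15) along a 3-gon: merge 3 vertices and 3 edges, delete both glued faces → V=16, E=31, F=17.
Attach a triangular pyramid (V=4, E=6, F=4) along a 3-gon: merge 3 vertices and 3 edges, delete both glued faces → V=17, E=34, F=19.
Check: V − E + F = 17 − 34 + 19 = 2.

34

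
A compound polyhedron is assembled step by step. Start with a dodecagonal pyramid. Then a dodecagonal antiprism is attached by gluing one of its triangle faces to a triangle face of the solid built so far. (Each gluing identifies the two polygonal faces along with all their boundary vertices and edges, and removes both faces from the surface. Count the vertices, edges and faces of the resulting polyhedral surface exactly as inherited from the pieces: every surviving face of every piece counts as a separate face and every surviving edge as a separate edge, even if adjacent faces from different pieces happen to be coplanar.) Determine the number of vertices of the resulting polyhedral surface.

A dodecagonal pyramid: V=13, E=24, F=13.
Attach a dodecagonal antiprism (V=24, E=48, F=26) along a 3-gon: merge 3 vertices and 3 edges, delete both glued faces → V=34, E=69, F=37.
Check: V − E + F = 34 − 69 + 37 = 2.

34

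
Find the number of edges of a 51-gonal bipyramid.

A bipyramid over an n-gon has 2n triangular faces and n + 2 vertices: V = 51 + 2 = 53, E = 3·51 = 153, F = 2·51 = 102.

153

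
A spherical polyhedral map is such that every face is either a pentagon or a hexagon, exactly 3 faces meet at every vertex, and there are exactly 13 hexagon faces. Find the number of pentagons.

Let x be the number of pentagons; then F = 13 + x.
Edge–face incidences: 2E = 6·13 + 5·x = 78 + 5x.
Every vertex has degree 3, so 3V = 2E.
Euler: V − E + F = 2 ⇒ (2E)/3 − E + (13 + x) = 2.
Multiply by 6: 2·(2E) − 3·(2E) + 6·(13 + x) = 12, i.e. 78 + 6x − (78 + 5x) = 12.
Collecting terms: x = 12.
Then 2E = 78 + 5·12 = 138, so E = 69, V = 2E/3 = 46, F = 13 + 12 = 25.

12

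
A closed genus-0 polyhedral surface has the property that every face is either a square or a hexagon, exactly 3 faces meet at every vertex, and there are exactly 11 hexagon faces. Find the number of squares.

Let x be the number of squares; then F = 11 + x.
Edge–face incidences: 2E = 6·11 + 4·x = 66 + 4x.
Every vertex has degree 3, so 3V = 2E.
Euler: V − E + F = 2 ⇒ (2E)/3 − E + (11 + x) = 2.
Multiply by 6: 2·(2E) − 3·(2E) + 6·(11 + x) = 12, i.e. 66 + 6x − (66 + 4x) = 12.
Collecting terms: 2x = 12, so x = 6.
Then 2E = 66 + 4·6 = 90, so E = 45, V = 2E/3 = 30, F = 11 + 6 = 17.

6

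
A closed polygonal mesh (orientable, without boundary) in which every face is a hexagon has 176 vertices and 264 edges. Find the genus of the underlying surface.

Every face is a hexagon and each edge borders two faces, so 6F = 2·264, giving F = 88.
χ = V − E + F = 176 − 264 + 88 = 0.
For a closed orientable surface χ = 2 − 2g, so g = (2 − (0))/2 = 1.

1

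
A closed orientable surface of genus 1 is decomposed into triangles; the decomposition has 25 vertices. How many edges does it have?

χ = 2 − 2·1 = 0, and every face is a triangle so 3F = 2E.
V − E + F = 0 with E = 3F/2 gives 25 − (3/2 − 1)·F = 0, so F = 50 and E = 75.

75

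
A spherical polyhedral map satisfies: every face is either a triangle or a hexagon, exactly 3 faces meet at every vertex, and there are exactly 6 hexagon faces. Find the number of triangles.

4

Let x be the number of triangles; then F = 6 + x.
Edge–face incidences: 2E = 6·6 + 3·x = 36 + 3x.
Every vertex has degree 3, so 3V = 2E.
Euler: V − E + F = 2 ⇒ (2E)/3 − E + (6 + x) = 2.
Multiply by 6: 2·(2E) − 3·(2E) + 6·(6 + x) = 12, i.e. 36 + 6x − (36 + 3x) = 12.
Collecting terms: 3x = 12, so x = 4.
Then 2E = 36 + 3·4 = 48, so E = 24, V = 2E/3 = 16, F = 6 + 4 = 10.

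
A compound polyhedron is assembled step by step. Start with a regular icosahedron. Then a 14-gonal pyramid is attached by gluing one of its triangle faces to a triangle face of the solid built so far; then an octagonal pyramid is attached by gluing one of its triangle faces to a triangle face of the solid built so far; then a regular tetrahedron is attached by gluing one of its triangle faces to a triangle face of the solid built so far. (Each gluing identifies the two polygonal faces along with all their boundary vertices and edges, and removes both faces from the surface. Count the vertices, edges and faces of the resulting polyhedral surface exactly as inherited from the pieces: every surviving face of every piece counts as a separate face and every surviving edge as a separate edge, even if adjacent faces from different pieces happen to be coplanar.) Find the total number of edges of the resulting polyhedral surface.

71

A regular icosahedron: V=12, E=30, F=20.
Attach a 14-gonal pyramid (V=15, E=28, F=15) along a 3-gon: merge 3 vertices and 3 edges, delete both glued faces → V=24, E=55, F=33.
Attach an octagonal pyramid (V=9, E=16, F=9) along a 3-gon: merge 3 vertices and 3 edges, delete both glued faces → V=30, E=68, F=40.
Attach a regular tetrahedron (V=4, E=6, F=4) along a 3-gon: merge 3 vertices and 3 edges, delete both glued faces → V=31, E=71, F=42.
Check: V − E + F = 31 − 71 + 42 = 2.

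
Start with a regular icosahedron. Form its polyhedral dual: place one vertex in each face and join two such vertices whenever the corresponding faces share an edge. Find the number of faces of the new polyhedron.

The base solid has V = 12, E = 30, F = 20.
The dual swaps V and F and preserves E: V′ = F = 20, E′ = E = 30, F′ = V = 12.

12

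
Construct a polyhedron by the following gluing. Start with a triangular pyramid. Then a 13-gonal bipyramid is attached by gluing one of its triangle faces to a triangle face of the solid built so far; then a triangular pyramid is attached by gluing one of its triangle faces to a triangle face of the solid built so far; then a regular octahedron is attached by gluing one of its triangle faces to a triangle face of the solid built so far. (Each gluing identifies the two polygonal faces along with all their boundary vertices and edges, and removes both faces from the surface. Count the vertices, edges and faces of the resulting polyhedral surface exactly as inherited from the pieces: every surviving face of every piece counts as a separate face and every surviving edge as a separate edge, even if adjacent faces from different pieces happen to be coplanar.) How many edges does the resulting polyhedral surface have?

54

A triangular pyramid: V=4, E=6, F=4.
Attach a 13-gonal bipyramid (V=15, E=39, F=26) along a 3-gon: merge 3 vertices and 3 edges, delete both glued faces → V=16, E=42, F=28.
Attach a triangular pyramid (V=4, E=6, F=4) along a 3-gon: merge 3 vertices and 3 edges, delete both glued faces → V=17, E=45, F=30.
Attach a regular octahedron (V=6, E=12, F=8) along a 3-gon: merge 3 vertices and 3 edges, delete both glued faces → V=20, E=54, F=36.
Check: V − E + F = 20 − 54 + 36 = 2.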